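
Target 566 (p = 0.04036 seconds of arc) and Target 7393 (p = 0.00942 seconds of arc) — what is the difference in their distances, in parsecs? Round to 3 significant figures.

81.4 pc

d_A = 1/0.04036″ = 24.777 pc; d_B = 1/0.009420″ = 106.16 pc.
|d_B − d_A| = |106.16 − 24.777| = 81.383 pc.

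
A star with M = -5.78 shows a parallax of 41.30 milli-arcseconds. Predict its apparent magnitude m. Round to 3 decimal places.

m = -3.860

d = 1/p = 1/0.04130″ = 24.213 pc.
m − M = 5 log₁₀ d − 5 = 5 log₁₀(24.213) − 5 = 6.9202 − 5 = 1.9202.
m = M + (m − M) = -5.78 + 1.9202 = -3.860.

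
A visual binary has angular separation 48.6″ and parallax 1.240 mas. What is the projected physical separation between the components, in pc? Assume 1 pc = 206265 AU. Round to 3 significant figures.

d = 1/p = 1/0.001240″ = 806.45 pc.
At distance d (pc), an angle of θ arcsec spans θ·d AU: s = 48.6 × 806.45 = 39193 AU.
= 39193 / 206265 = 0.19001 pc.

0.190 pc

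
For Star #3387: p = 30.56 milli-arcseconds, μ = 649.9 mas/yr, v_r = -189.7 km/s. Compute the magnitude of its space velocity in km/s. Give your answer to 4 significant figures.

214.8 km/s

d = 1/p = 1/0.03056″ = 32.723 pc.
μ = 649.9 mas/yr = 0.6499 ″/yr.
v_t = 4.740 μ d = 4.740 × 0.6499 × 32.723 = 100.8 km/s.
v = √(v_r² + v_t²) = √((-189.7)² + 100.8²) = √46146.7 = 214.82 km/s.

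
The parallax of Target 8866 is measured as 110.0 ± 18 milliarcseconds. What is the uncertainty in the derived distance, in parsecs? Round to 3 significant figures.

d = 1/p, so σ_d = σ_p / p².
σ_d = 0.0180 / (0.1100)² = 0.0180 / 0.0121 = 1.4876 pc.

1.49 pc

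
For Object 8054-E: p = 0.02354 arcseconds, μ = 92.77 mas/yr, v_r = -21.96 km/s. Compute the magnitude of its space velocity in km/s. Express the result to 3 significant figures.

d = 1/p = 1/0.02354″ = 42.481 pc.
μ = 92.77 mas/yr = 0.09277 ″/yr.
v_t = 4.740 μ d = 4.740 × 0.09277 × 42.481 = 18.68 km/s.
v = √(v_r² + v_t²) = √((-21.96)² + 18.68²) = √831.184 = 28.83 km/s.

28.8 km/s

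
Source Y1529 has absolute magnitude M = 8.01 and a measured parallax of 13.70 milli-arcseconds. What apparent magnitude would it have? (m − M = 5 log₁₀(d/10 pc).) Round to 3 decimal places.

m = 12.326

d = 1/p = 1/0.01370″ = 72.993 pc.
m − M = 5 log₁₀ d − 5 = 5 log₁₀(72.993) − 5 = 9.3164 − 5 = 4.3164.
m = M + (m − M) = 8.01 + 4.3164 = 12.326.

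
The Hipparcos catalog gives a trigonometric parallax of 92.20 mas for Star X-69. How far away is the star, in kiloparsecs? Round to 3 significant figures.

0.0108 kpc

p = 92.20 mas = 0.09220 arcsec.
d = 1/p = 1/0.09220 = 10.846 pc.
= 0.010846 kpc.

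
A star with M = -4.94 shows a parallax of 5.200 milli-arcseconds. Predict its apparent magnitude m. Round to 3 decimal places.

m = 1.480

d = 1/p = 1/0.005200″ = 192.31 pc.
m − M = 5 log₁₀ d − 5 = 5 log₁₀(192.31) − 5 = 11.4200 − 5 = 6.4200.
m = M + (m − M) = -4.94 + 6.4200 = 1.480.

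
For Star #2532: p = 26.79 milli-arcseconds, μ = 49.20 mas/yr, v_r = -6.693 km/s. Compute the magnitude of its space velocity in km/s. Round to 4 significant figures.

10.98 km/s

d = 1/p = 1/0.02679″ = 37.327 pc.
μ = 49.20 mas/yr = 0.04920 ″/yr.
v_t = 4.740 μ d = 4.740 × 0.04920 × 37.327 = 8.705 km/s.
v = √(v_r² + v_t²) = √((-6.693)² + 8.705²) = √120.573 = 10.981 km/s.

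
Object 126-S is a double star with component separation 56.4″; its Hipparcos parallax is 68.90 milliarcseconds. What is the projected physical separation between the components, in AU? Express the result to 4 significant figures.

818.6 AU

d = 1/p = 1/0.06890″ = 14.514 pc.
At distance d (pc), an angle of θ arcsec spans θ·d AU: s = 56.4 × 14.514 = 818.59 AU.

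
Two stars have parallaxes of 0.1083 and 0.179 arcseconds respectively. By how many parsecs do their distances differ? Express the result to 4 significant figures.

3.647 pc

d_A = 1/0.1083″ = 9.2336 pc; d_B = 1/0.1790″ = 5.5866 pc.
|d_B − d_A| = |5.5866 − 9.2336| = 3.647 pc.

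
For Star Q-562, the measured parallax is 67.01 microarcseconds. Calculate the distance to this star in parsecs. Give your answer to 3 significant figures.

p = 67.01 microarcseconds = 0.00006701 arcsec.
d = 1/p = 1/0.00006701 = 14923 pc.

14900 pc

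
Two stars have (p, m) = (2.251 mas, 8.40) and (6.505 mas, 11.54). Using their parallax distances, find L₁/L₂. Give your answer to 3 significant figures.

L₁/L₂ = 151

d₁ = 1/p₁ = 1/0.002251″ = 444.25 pc; d₂ = 1/p₂ = 1/0.006505″ = 153.73 pc.
M₁ = m₁ − 5 log₁₀ d₁ + 5 = 8.40 − 13.2381 + 5 = 0.1619.
M₂ = 11.54 − 10.9338 + 5 = 5.6062.
L₁/L₂ = 10^(0.4(M₂ − M₁)) = 10^(0.4 × 5.4443) = 10^2.17772 = 150.56.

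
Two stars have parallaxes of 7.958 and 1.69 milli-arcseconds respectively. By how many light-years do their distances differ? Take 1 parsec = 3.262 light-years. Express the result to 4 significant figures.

d_A = 1/0.007958″ = 125.66 pc; d_B = 1/0.001690″ = 591.72 pc.
|d_B − d_A| = |591.72 − 125.66| = 466.06 pc = 466.06 × 3.262 ly = 1520.3 ly.

1520 ly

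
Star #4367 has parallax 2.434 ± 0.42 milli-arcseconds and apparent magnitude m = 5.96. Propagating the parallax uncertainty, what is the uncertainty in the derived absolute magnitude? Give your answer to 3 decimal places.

σ_M = 0.375 mag

M = m − 5 log₁₀ d + 5 = m + 5 log₁₀ p + 5, so ∂M/∂p = 5/(p ln 10).
σ_M = (5/ln 10) · (σ_p/p) = 2.1715 × 0.42/2.434 = 2.1715 × 0.17256 = 0.37471.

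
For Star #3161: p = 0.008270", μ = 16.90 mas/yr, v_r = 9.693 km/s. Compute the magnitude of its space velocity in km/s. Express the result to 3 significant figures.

d = 1/p = 1/0.008270″ = 120.92 pc.
μ = 16.90 mas/yr = 0.01690 ″/yr.
v_t = 4.740 μ d = 4.740 × 0.01690 × 120.92 = 9.6864 km/s.
v = √(v_r² + v_t²) = √(9.693² + 9.6864²) = √187.781 = 13.703 km/s.

13.7 km/s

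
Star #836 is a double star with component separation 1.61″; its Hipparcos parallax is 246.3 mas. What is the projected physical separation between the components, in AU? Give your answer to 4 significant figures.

d = 1/p = 1/0.2463″ = 4.0601 pc.
At distance d (pc), an angle of θ arcsec spans θ·d AU: s = 1.61 × 4.0601 = 6.5368 AU.

6.537 AU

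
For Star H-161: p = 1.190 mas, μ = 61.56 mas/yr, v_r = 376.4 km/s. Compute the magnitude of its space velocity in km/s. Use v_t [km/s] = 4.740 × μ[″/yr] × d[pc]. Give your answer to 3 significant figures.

d = 1/p = 1/0.001190″ = 840.34 pc.
μ = 61.56 mas/yr = 0.06156 ″/yr.
v_t = 4.740 μ d = 4.740 × 0.06156 × 840.34 = 245.21 km/s.
v = √(v_r² + v_t²) = √(376.4² + 245.21²) = √201805 = 449.23 km/s.

449 km/s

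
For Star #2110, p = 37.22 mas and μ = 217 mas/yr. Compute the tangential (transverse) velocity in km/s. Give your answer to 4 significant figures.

d = 1/p = 1/0.03722″ = 26.867 pc.
μ = 217 mas/yr = 0.217 ″/yr.
v_t = 4.74 × μ × d = 4.74 × 0.217 × 26.867 = 27.635 km/s.

27.64 km/s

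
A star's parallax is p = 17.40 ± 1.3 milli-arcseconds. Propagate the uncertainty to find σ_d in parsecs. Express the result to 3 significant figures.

4.29 pc

d = 1/p, so σ_d = σ_p / p².
σ_d = 0.00130 / (0.01740)² = 0.00130 / 0.00030276 = 4.2938 pc.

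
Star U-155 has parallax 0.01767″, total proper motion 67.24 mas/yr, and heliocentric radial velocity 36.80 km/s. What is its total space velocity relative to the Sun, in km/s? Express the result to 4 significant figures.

40.98 km/s

d = 1/p = 1/0.01767″ = 56.593 pc.
μ = 67.24 mas/yr = 0.06724 ″/yr.
v_t = 4.740 μ d = 4.740 × 0.06724 × 56.593 = 18.037 km/s.
v = √(v_r² + v_t²) = √(36.80² + 18.037²) = √1679.57 = 40.983 km/s.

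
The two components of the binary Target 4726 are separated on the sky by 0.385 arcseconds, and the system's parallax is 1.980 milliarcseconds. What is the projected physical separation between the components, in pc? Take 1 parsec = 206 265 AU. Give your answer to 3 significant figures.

d = 1/p = 1/0.001980″ = 505.05 pc.
At distance d (pc), an angle of θ arcsec spans θ·d AU: s = 0.385 × 505.05 = 194.44 AU.
= 194.44 / 206265 = 0.00094267 pc.

0.000943 pc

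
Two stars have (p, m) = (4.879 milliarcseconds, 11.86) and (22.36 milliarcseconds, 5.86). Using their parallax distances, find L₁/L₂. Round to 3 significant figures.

d₁ = 1/p₁ = 1/0.004879″ = 204.96 pc; d₂ = 1/p₂ = 1/0.02236″ = 44.723 pc.
M₁ = m₁ − 5 log₁₀ d₁ + 5 = 11.86 − 11.5583 + 5 = 5.3017.
M₂ = 5.86 − 8.2527 + 5 = 2.6073.
L₁/L₂ = 10^(0.4(M₂ − M₁)) = 10^(0.4 × (-2.6944)) = 10^(-1.07776) = 0.083606.

L₁/L₂ = 0.0836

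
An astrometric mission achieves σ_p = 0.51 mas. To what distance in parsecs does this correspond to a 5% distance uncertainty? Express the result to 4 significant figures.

σ_d/d = σ_p/p, so the condition is σ_p/p ≤ 0.05, i.e. p ≥ σ_p/0.05.
p_min = 0.51/0.05 = 10.2 mas = 0.0102 arcsec.
d_max = 1/p_min = 1/0.0102 = 98.039 pc.

98.04 pc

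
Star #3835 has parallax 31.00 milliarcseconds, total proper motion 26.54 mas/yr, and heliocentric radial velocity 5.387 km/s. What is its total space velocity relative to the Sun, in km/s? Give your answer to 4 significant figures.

6.744 km/s

d = 1/p = 1/0.03100″ = 32.258 pc.
μ = 26.54 mas/yr = 0.02654 ″/yr.
v_t = 4.740 μ d = 4.740 × 0.02654 × 32.258 = 4.058 km/s.
v = √(v_r² + v_t²) = √(5.387² + 4.058²) = √45.4871 = 6.7444 km/s.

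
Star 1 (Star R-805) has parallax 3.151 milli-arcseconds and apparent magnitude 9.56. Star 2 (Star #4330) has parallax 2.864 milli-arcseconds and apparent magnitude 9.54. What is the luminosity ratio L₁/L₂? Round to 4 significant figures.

L₁/L₂ = 0.8111

d₁ = 1/p₁ = 1/0.003151″ = 317.36 pc; d₂ = 1/p₂ = 1/0.002864″ = 349.16 pc.
M₁ = m₁ − 5 log₁₀ d₁ + 5 = 9.56 − 12.5078 + 5 = 2.0522.
M₂ = 9.54 − 12.7151 + 5 = 1.8249.
L₁/L₂ = 10^(0.4(M₂ − M₁)) = 10^(0.4 × (-0.2273)) = 10^(-0.09092) = 0.81111.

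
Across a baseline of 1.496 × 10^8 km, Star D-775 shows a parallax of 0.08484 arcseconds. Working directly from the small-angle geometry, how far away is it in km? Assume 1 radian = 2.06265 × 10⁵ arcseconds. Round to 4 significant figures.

θ = 0.08484″ = 0.08484/206265 = 4.1132 × 10^-7 rad.
d = B/θ = (1.496 × 10^8) / (4.1132 × 10^-7) = 3.6371 × 10^14 km.

3.637 × 10^14 km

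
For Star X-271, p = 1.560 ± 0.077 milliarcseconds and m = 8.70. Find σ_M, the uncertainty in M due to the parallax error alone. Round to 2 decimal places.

σ_M = 0.11 mag

M = m − 5 log₁₀ d + 5 = m + 5 log₁₀ p + 5, so ∂M/∂p = 5/(p ln 10).
σ_M = (5/ln 10) · (σ_p/p) = 2.1715 × 0.077/1.560 = 2.1715 × 0.049359 = 0.10718.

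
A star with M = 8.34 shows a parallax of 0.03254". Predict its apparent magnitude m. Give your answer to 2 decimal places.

m = 10.78

d = 1/p = 1/0.03254″ = 30.731 pc.
m − M = 5 log₁₀ d − 5 = 5 log₁₀(30.731) − 5 = 7.4379 − 5 = 2.4379.
m = M + (m − M) = 8.34 + 2.4379 = 10.78.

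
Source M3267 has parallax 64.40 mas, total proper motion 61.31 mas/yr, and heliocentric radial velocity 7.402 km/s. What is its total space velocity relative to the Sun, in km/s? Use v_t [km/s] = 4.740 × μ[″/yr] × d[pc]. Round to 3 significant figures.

d = 1/p = 1/0.06440″ = 15.528 pc.
μ = 61.31 mas/yr = 0.06131 ″/yr.
v_t = 4.740 μ d = 4.740 × 0.06131 × 15.528 = 4.5126 km/s.
v = √(v_r² + v_t²) = √(7.402² + 4.5126²) = √75.1532 = 8.6691 km/s.

8.67 km/s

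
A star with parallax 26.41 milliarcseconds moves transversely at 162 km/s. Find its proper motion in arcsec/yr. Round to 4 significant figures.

d = 1/p = 1/0.02641″ = 37.864 pc.
μ = v_t / (4.74 d) = 162 / (4.74 × 37.864) = 162 / 179.48 = 0.90261 ″/yr.

0.9026 arcsec/yr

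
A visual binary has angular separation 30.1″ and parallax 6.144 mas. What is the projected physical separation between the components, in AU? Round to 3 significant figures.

4900 AU

d = 1/p = 1/0.006144″ = 162.76 pc.
At distance d (pc), an angle of θ arcsec spans θ·d AU: s = 30.1 × 162.76 = 4899.1 AU.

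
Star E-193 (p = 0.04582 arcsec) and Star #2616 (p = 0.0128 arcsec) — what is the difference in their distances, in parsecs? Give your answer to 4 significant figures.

56.30 pc

d_A = 1/0.04582″ = 21.825 pc; d_B = 1/0.01280″ = 78.125 pc.
|d_B − d_A| = |78.125 − 21.825| = 56.3 pc.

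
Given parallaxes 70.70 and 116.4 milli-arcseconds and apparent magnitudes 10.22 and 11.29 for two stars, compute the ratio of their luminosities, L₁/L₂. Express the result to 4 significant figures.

L₁/L₂ = 7.262

d₁ = 1/p₁ = 1/0.07070″ = 14.144 pc; d₂ = 1/p₂ = 1/0.1164″ = 8.5911 pc.
M₁ = m₁ − 5 log₁₀ d₁ + 5 = 10.22 − 5.7529 + 5 = 9.4671.
M₂ = 11.29 − 4.6702 + 5 = 11.6198.
L₁/L₂ = 10^(0.4(M₂ − M₁)) = 10^(0.4 × 2.1527) = 10^0.86108 = 7.2624.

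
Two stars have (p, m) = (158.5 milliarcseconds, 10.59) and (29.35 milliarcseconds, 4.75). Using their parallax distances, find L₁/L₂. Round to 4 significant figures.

d₁ = 1/p₁ = 1/0.1585″ = 6.3091 pc; d₂ = 1/p₂ = 1/0.02935″ = 34.072 pc.
M₁ = m₁ − 5 log₁₀ d₁ + 5 = 10.59 − 3.9998 + 5 = 11.5902.
M₂ = 4.75 − 7.6620 + 5 = 2.0880.
L₁/L₂ = 10^(0.4(M₂ − M₁)) = 10^(0.4 × (-9.5022)) = 10^(-3.80088) = 0.00015817.

L₁/L₂ = 0.0001582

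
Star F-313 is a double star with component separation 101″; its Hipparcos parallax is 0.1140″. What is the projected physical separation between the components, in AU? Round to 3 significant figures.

d = 1/p = 1/0.1140″ = 8.7719 pc.
At distance d (pc), an angle of θ arcsec spans θ·d AU: s = 101 × 8.7719 = 885.96 AU.

886 AU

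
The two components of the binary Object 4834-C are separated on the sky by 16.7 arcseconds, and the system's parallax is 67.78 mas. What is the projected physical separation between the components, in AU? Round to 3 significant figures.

d = 1/p = 1/0.06778″ = 14.754 pc.
At distance d (pc), an angle of θ arcsec spans θ·d AU: s = 16.7 × 14.754 = 246.39 AU.

246 AU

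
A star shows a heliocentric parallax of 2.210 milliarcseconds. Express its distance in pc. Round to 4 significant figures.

p = 2.210 milliarcseconds = 0.002210 arcsec.
d = 1/p = 1/0.002210 = 452.49 pc.

452.5 pc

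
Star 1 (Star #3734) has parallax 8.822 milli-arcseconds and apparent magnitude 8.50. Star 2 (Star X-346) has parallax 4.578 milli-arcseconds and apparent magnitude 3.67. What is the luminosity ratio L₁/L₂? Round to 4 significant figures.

L₁/L₂ = 0.003149

d₁ = 1/p₁ = 1/0.008822″ = 113.35 pc; d₂ = 1/p₂ = 1/0.004578″ = 218.44 pc.
M₁ = m₁ − 5 log₁₀ d₁ + 5 = 8.50 − 10.2721 + 5 = 3.2279.
M₂ = 3.67 − 11.6967 + 5 = -3.0267.
L₁/L₂ = 10^(0.4(M₂ − M₁)) = 10^(0.4 × (-6.2546)) = 10^(-2.50184) = 0.0031489.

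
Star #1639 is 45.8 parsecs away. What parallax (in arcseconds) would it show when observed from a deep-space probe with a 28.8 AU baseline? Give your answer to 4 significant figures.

0.6288 arcsec

p (arcsec) = B (AU) / d (pc).
p = 28.8 / 45.8 = 0.62882 arcsec.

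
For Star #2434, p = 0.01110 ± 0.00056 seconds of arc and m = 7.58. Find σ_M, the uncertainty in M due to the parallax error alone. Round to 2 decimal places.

σ_M = 0.11 mag

M = m − 5 log₁₀ d + 5 = m + 5 log₁₀ p + 5, so ∂M/∂p = 5/(p ln 10).
σ_M = (5/ln 10) · (σ_p/p) = 2.1715 × 0.00056/0.01110 = 2.1715 × 0.05045 = 0.10955.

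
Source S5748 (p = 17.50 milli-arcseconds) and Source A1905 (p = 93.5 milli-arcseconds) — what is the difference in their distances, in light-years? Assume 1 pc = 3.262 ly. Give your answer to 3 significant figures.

d_A = 1/0.01750″ = 57.143 pc; d_B = 1/0.09350″ = 10.695 pc.
|d_B − d_A| = |10.695 − 57.143| = 46.448 pc = 46.448 × 3.262 ly = 151.51 ly.

152 ly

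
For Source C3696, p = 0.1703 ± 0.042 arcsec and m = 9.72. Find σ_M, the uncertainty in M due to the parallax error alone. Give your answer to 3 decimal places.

σ_M = 0.536 mag

M = m − 5 log₁₀ d + 5 = m + 5 log₁₀ p + 5, so ∂M/∂p = 5/(p ln 10).
σ_M = (5/ln 10) · (σ_p/p) = 2.1715 × 0.042/0.1703 = 2.1715 × 0.24662 = 0.53554.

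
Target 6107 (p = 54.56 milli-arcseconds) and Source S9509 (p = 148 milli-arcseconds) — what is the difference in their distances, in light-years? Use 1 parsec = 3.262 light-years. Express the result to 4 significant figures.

d_A = 1/0.05456″ = 18.328 pc; d_B = 1/0.1480″ = 6.7568 pc.
|d_B − d_A| = |6.7568 − 18.328| = 11.571 pc = 11.571 × 3.262 ly = 37.745 ly.

37.75 ly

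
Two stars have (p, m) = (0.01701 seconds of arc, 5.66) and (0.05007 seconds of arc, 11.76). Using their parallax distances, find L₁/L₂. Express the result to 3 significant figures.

L₁/L₂ = 2390

d₁ = 1/p₁ = 1/0.01701″ = 58.789 pc; d₂ = 1/p₂ = 1/0.05007″ = 19.972 pc.
M₁ = m₁ − 5 log₁₀ d₁ + 5 = 5.66 − 8.8465 + 5 = 1.8135.
M₂ = 11.76 − 6.5021 + 5 = 10.2579.
L₁/L₂ = 10^(0.4(M₂ − M₁)) = 10^(0.4 × 8.4444) = 10^3.37776 = 2386.5.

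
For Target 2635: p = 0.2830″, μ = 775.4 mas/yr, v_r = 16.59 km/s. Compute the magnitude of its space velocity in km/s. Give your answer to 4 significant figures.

d = 1/p = 1/0.2830″ = 3.5336 pc.
μ = 775.4 mas/yr = 0.7754 ″/yr.
v_t = 4.740 μ d = 4.740 × 0.7754 × 3.5336 = 12.987 km/s.
v = √(v_r² + v_t²) = √(16.59² + 12.987²) = √443.89 = 21.069 km/s.

21.07 km/s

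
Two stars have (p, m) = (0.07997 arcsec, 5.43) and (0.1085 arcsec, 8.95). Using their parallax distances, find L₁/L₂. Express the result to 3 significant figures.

d₁ = 1/p₁ = 1/0.07997″ = 12.505 pc; d₂ = 1/p₂ = 1/0.1085″ = 9.2166 pc.
M₁ = m₁ − 5 log₁₀ d₁ + 5 = 5.43 − 5.4854 + 5 = 4.9446.
M₂ = 8.95 − 4.8229 + 5 = 9.1271.
L₁/L₂ = 10^(0.4(M₂ − M₁)) = 10^(0.4 × 4.1825) = 10^1.67300 = 47.098.

L₁/L₂ = 47.1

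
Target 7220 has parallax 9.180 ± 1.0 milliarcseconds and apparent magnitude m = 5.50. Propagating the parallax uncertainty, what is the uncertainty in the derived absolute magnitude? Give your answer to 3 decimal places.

σ_M = 0.237 mag

M = m − 5 log₁₀ d + 5 = m + 5 log₁₀ p + 5, so ∂M/∂p = 5/(p ln 10).
σ_M = (5/ln 10) · (σ_p/p) = 2.1715 × 1.0/9.180 = 2.1715 × 0.10893 = 0.23654.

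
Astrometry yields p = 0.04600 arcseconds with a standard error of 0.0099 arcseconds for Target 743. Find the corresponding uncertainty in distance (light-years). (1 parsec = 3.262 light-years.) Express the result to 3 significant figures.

d = 1/p, so σ_d = σ_p / p².
σ_d = 0.00990 / (0.04600)² = 0.00990 / 0.002116 = 4.6786 pc = 4.6786 × 3.262 ly = 15.262 ly.

15.3 ly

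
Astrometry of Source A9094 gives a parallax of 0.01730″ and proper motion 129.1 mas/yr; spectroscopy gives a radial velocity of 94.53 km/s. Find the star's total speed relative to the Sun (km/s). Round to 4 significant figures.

100.9 km/s

d = 1/p = 1/0.01730″ = 57.803 pc.
μ = 129.1 mas/yr = 0.1291 ″/yr.
v_t = 4.740 μ d = 4.740 × 0.1291 × 57.803 = 35.372 km/s.
v = √(v_r² + v_t²) = √(94.53² + 35.372²) = √10187.1 = 100.93 km/s.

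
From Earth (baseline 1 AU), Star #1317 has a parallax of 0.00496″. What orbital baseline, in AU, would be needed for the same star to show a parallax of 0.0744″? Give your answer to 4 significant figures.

15.00 AU

Parallax scales linearly with baseline: p ∝ B, so B = p_target / p_Earth × 1 AU.
B = 0.0744 / 0.00496 = 15 AU.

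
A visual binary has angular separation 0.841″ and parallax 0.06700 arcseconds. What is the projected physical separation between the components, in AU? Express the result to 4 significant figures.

d = 1/p = 1/0.06700″ = 14.925 pc.
At distance d (pc), an angle of θ arcsec spans θ·d AU: s = 0.841 × 14.925 = 12.552 AU.

12.55 AU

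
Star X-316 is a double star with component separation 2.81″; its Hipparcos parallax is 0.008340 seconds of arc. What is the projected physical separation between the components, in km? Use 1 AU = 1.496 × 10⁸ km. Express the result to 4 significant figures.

d = 1/p = 1/0.008340″ = 119.9 pc.
At distance d (pc), an angle of θ arcsec spans θ·d AU: s = 2.81 × 119.9 = 336.92 AU.
= 336.92 × 1.496 × 10⁸ km = 5.0403 × 10^10 km.

5.040 × 10^10 km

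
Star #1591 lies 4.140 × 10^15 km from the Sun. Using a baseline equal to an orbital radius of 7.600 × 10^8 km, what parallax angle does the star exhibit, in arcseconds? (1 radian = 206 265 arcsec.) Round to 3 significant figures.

θ ≈ B/d = (7.600 × 10^8) / (4.140 × 10^15) = 1.8357 × 10^-7 rad.
In arcseconds: 1.8357 × 10^-7 × 206265 = 0.037864″.

0.0379 arcsec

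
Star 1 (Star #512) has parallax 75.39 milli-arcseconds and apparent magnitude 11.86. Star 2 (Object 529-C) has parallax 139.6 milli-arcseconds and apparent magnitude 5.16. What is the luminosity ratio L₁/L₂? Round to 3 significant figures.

d₁ = 1/p₁ = 1/0.07539″ = 13.264 pc; d₂ = 1/p₂ = 1/0.1396″ = 7.1633 pc.
M₁ = m₁ − 5 log₁₀ d₁ + 5 = 11.86 − 5.6134 + 5 = 11.2466.
M₂ = 5.16 − 4.2756 + 5 = 5.8844.
L₁/L₂ = 10^(0.4(M₂ − M₁)) = 10^(0.4 × (-5.3622)) = 10^(-2.14488) = 0.0071634.

L₁/L₂ = 0.00716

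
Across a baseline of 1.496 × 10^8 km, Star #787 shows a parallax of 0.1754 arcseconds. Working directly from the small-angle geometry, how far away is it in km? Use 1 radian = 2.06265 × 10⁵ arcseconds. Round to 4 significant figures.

θ = 0.1754″ = 0.1754/206265 = 8.5036 × 10^-7 rad.
d = B/θ = (1.496 × 10^8) / (8.5036 × 10^-7) = 1.7593 × 10^14 km.

1.759 × 10^14 km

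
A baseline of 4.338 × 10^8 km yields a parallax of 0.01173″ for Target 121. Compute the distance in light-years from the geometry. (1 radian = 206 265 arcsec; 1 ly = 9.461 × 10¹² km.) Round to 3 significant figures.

806 ly

θ = 0.01173″ = 0.01173/206265 = 5.6869 × 10^-8 rad.
d = B/θ = (4.338 × 10^8) / (5.6869 × 10^-8) = 7.6281 × 10^15 km = (7.6281 × 10^15) / (9.461 × 10^12) ly = 806.27 ly.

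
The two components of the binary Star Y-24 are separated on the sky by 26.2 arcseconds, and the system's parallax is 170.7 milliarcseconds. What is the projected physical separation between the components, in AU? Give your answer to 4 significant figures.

d = 1/p = 1/0.1707″ = 5.8582 pc.
At distance d (pc), an angle of θ arcsec spans θ·d AU: s = 26.2 × 5.8582 = 153.48 AU.

153.5 AU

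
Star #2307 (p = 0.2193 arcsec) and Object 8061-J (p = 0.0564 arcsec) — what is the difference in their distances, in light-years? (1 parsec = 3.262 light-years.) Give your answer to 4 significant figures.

d_A = 1/0.2193″ = 4.56 pc; d_B = 1/0.05640″ = 17.73 pc.
|d_B − d_A| = |17.73 − 4.56| = 13.17 pc = 13.17 × 3.262 ly = 42.961 ly.

42.96 ly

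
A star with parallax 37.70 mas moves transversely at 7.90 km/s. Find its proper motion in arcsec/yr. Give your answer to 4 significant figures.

d = 1/p = 1/0.03770″ = 26.525 pc.
μ = v_t / (4.74 d) = 7.90 / (4.74 × 26.525) = 7.90 / 125.73 = 0.062833 ″/yr.

0.06283 arcsec/yr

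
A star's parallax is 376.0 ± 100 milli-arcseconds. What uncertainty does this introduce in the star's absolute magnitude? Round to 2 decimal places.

σ_M = 0.58 mag

M = m − 5 log₁₀ d + 5 = m + 5 log₁₀ p + 5, so ∂M/∂p = 5/(p ln 10).
σ_M = (5/ln 10) · (σ_p/p) = 2.1715 × 100/376.0 = 2.1715 × 0.26596 = 0.57753.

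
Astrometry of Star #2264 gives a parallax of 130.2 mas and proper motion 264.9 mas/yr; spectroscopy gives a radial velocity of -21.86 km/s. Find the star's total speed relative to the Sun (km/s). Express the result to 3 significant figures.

d = 1/p = 1/0.1302″ = 7.6805 pc.
μ = 264.9 mas/yr = 0.2649 ″/yr.
v_t = 4.740 μ d = 4.740 × 0.2649 × 7.6805 = 9.6438 km/s.
v = √(v_r² + v_t²) = √((-21.86)² + 9.6438²) = √570.862 = 23.893 km/s.

23.9 km/s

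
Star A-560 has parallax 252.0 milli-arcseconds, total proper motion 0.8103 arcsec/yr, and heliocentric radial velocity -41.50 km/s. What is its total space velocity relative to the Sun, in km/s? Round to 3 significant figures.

44.2 km/s

d = 1/p = 1/0.2520″ = 3.9683 pc.
v_t = 4.740 μ d = 4.740 × 0.8103 × 3.9683 = 15.242 km/s.
v = √(v_r² + v_t²) = √((-41.50)² + 15.242²) = √1954.57 = 44.211 km/s.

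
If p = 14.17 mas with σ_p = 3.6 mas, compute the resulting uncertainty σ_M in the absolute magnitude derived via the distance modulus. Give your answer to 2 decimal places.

M = m − 5 log₁₀ d + 5 = m + 5 log₁₀ p + 5, so ∂M/∂p = 5/(p ln 10).
σ_M = (5/ln 10) · (σ_p/p) = 2.1715 × 3.6/14.17 = 2.1715 × 0.25406 = 0.55169.

σ_M = 0.55 mag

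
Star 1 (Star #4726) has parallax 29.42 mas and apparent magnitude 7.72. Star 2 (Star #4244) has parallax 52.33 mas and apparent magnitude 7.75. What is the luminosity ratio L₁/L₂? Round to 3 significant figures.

d₁ = 1/p₁ = 1/0.02942″ = 33.99 pc; d₂ = 1/p₂ = 1/0.05233″ = 19.109 pc.
M₁ = m₁ − 5 log₁₀ d₁ + 5 = 7.72 − 7.6568 + 5 = 5.0632.
M₂ = 7.75 − 6.4062 + 5 = 6.3438.
L₁/L₂ = 10^(0.4(M₂ − M₁)) = 10^(0.4 × 1.2806) = 10^0.51224 = 3.2527.

L₁/L₂ = 3.25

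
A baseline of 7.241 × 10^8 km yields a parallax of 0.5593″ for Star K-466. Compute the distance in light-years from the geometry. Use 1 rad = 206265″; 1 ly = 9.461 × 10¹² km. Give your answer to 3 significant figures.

28.2 ly

θ = 0.5593″ = 0.5593/206265 = 2.7116 × 10^-6 rad.
d = B/θ = (7.241 × 10^8) / (2.7116 × 10^-6) = 2.6704 × 10^14 km = (2.6704 × 10^14) / (9.461 × 10^12) ly = 28.225 ly.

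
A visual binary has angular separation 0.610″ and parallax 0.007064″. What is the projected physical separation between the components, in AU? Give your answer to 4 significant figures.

d = 1/p = 1/0.007064″ = 141.56 pc.
At distance d (pc), an angle of θ arcsec spans θ·d AU: s = 0.610 × 141.56 = 86.352 AU.

86.35 AU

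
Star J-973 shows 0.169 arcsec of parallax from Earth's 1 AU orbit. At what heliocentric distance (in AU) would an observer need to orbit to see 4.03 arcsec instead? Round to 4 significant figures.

23.85 AU

Parallax scales linearly with baseline: p ∝ B, so B = p_target / p_Earth × 1 AU.
B = 4.03 / 0.169 = 23.846 AU.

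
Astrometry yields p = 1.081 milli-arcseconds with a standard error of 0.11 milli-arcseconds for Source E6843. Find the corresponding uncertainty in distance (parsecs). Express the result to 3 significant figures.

94.1 pc

d = 1/p, so σ_d = σ_p / p².
σ_d = 0.000110 / (0.001081)² = 0.000110 / 0.0000011686 = 94.13 pc.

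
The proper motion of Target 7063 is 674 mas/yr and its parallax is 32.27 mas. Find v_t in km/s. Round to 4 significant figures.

99.00 km/s

d = 1/p = 1/0.03227″ = 30.989 pc.
μ = 674 mas/yr = 0.674 ″/yr.
v_t = 4.74 × μ × d = 4.74 × 0.674 × 30.989 = 99.002 km/s.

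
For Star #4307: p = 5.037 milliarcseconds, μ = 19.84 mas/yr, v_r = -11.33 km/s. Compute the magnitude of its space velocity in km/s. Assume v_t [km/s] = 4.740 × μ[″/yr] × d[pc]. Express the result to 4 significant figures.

d = 1/p = 1/0.005037″ = 198.53 pc.
μ = 19.84 mas/yr = 0.01984 ″/yr.
v_t = 4.740 μ d = 4.740 × 0.01984 × 198.53 = 18.67 km/s.
v = √(v_r² + v_t²) = √((-11.33)² + 18.67²) = √476.938 = 21.839 km/s.

21.84 km/s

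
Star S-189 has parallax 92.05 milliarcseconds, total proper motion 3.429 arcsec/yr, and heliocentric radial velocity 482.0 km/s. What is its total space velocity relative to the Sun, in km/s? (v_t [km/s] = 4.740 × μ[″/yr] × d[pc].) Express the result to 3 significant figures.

d = 1/p = 1/0.09205″ = 10.864 pc.
v_t = 4.740 μ d = 4.740 × 3.429 × 10.864 = 176.58 km/s.
v = √(v_r² + v_t²) = √(482.0² + 176.58²) = √263504 = 513.33 km/s.

513 km/s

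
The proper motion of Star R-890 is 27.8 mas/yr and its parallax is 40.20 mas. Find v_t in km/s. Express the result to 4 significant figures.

3.278 km/s

d = 1/p = 1/0.04020″ = 24.876 pc.
μ = 27.8 mas/yr = 0.0278 ″/yr.
v_t = 4.74 × μ × d = 4.74 × 0.0278 × 24.876 = 3.278 km/s.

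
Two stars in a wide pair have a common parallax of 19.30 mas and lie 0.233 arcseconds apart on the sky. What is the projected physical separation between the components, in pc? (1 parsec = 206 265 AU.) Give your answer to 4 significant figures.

d = 1/p = 1/0.01930″ = 51.813 pc.
At distance d (pc), an angle of θ arcsec spans θ·d AU: s = 0.233 × 51.813 = 12.072 AU.
= 12.072 / 206265 = 5.8527 × 10^-5 pc.

5.853 × 10^-5 pc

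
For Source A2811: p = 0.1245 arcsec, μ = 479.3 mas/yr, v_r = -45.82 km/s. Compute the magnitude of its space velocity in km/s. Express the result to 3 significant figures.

d = 1/p = 1/0.1245″ = 8.0321 pc.
μ = 479.3 mas/yr = 0.4793 ″/yr.
v_t = 4.740 μ d = 4.740 × 0.4793 × 8.0321 = 18.248 km/s.
v = √(v_r² + v_t²) = √((-45.82)² + 18.248²) = √2432.46 = 49.32 km/s.

49.3 km/s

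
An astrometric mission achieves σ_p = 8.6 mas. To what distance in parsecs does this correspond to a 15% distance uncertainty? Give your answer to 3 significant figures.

σ_d/d = σ_p/p, so the condition is σ_p/p ≤ 0.15, i.e. p ≥ σ_p/0.15.
p_min = 8.6/0.15 = 57.333 mas = 0.057333 arcsec.
d_max = 1/p_min = 1/0.057333 = 17.442 pc.

17.4 pc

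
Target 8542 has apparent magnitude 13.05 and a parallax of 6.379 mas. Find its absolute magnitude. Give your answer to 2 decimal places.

d = 1/p = 1/0.006379″ = 156.76 pc.
m − M = 5 log₁₀(156.76) − 5 = 10.9762 − 5 = 5.9762.
M = m − (m − M) = 13.05 − 5.9762 = 7.07.

M = 7.07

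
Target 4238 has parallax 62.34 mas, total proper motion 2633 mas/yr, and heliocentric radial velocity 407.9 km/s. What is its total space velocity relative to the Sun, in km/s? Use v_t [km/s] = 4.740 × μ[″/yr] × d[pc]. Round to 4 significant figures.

d = 1/p = 1/0.06234″ = 16.041 pc.
μ = 2633 mas/yr = 2.633 ″/yr.
v_t = 4.740 μ d = 4.740 × 2.633 × 16.041 = 200.2 km/s.
v = √(v_r² + v_t²) = √(407.9² + 200.2²) = √206462 = 454.38 km/s.

454.4 km/s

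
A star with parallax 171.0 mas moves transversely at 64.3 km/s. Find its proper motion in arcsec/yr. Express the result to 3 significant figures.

2.32 arcsec/yr

d = 1/p = 1/0.1710″ = 5.848 pc.
μ = v_t / (4.74 d) = 64.3 / (4.74 × 5.848) = 64.3 / 27.72 = 2.3196 ″/yr.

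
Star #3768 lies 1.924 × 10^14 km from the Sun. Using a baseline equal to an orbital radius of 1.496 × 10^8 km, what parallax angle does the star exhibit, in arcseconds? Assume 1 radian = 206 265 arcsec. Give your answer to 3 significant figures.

θ ≈ B/d = (1.496 × 10^8) / (1.924 × 10^14) = 7.7755 × 10^-7 rad.
In arcseconds: 7.7755 × 10^-7 × 206265 = 0.16038″.

0.160 arcsec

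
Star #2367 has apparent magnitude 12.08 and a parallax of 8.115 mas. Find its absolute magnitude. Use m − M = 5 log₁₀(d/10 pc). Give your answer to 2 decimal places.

d = 1/p = 1/0.008115″ = 123.23 pc.
m − M = 5 log₁₀(123.23) − 5 = 10.4536 − 5 = 5.4536.
M = m − (m − M) = 12.08 − 5.4536 = 6.63.

M = 6.63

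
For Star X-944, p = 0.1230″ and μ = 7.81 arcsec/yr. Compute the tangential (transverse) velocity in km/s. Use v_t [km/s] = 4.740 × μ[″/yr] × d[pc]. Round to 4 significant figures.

d = 1/p = 1/0.1230″ = 8.1301 pc.
v_t = 4.74 × μ × d = 4.74 × 7.81 × 8.1301 = 300.97 km/s.

301.0 km/s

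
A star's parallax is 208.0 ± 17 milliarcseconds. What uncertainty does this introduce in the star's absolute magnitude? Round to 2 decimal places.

σ_M = 0.18 mag

M = m − 5 log₁₀ d + 5 = m + 5 log₁₀ p + 5, so ∂M/∂p = 5/(p ln 10).
σ_M = (5/ln 10) · (σ_p/p) = 2.1715 × 17/208.0 = 2.1715 × 0.081731 = 0.17748.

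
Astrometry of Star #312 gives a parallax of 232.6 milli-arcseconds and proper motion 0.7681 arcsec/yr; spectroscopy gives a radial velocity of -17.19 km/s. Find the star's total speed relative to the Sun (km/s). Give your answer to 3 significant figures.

d = 1/p = 1/0.2326″ = 4.2992 pc.
v_t = 4.740 μ d = 4.740 × 0.7681 × 4.2992 = 15.653 km/s.
v = √(v_r² + v_t²) = √((-17.19)² + 15.653²) = √540.513 = 23.249 km/s.

23.2 km/s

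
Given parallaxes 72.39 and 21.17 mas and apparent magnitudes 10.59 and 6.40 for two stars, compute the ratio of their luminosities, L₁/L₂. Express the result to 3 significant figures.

L₁/L₂ = 0.00180

d₁ = 1/p₁ = 1/0.07239″ = 13.814 pc; d₂ = 1/p₂ = 1/0.02117″ = 47.237 pc.
M₁ = m₁ − 5 log₁₀ d₁ + 5 = 10.59 − 5.7016 + 5 = 9.8884.
M₂ = 6.40 − 8.3714 + 5 = 3.0286.
L₁/L₂ = 10^(0.4(M₂ − M₁)) = 10^(0.4 × (-6.8598)) = 10^(-2.74392) = 0.0018033.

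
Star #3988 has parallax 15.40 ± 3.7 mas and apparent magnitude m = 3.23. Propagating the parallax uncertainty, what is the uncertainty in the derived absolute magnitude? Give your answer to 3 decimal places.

M = m − 5 log₁₀ d + 5 = m + 5 log₁₀ p + 5, so ∂M/∂p = 5/(p ln 10).
σ_M = (5/ln 10) · (σ_p/p) = 2.1715 × 3.7/15.40 = 2.1715 × 0.24026 = 0.52172.

σ_M = 0.522 mag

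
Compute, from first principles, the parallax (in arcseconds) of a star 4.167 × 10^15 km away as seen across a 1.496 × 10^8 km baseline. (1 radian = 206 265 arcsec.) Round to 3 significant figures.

0.00741 arcsec

θ ≈ B/d = (1.496 × 10^8) / (4.167 × 10^15) = 3.5901 × 10^-8 rad.
In arcseconds: 3.5901 × 10^-8 × 206265 = 0.0074051″.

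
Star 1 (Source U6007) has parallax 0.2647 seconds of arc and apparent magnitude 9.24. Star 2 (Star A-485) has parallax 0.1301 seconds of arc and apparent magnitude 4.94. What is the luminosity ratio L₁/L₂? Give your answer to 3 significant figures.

d₁ = 1/p₁ = 1/0.2647″ = 3.7779 pc; d₂ = 1/p₂ = 1/0.1301″ = 7.6864 pc.
M₁ = m₁ − 5 log₁₀ d₁ + 5 = 9.24 − 2.8863 + 5 = 11.3537.
M₂ = 4.94 − 4.4286 + 5 = 5.5114.
L₁/L₂ = 10^(0.4(M₂ − M₁)) = 10^(0.4 × (-5.8423)) = 10^(-2.33692) = 0.0046034.

L₁/L₂ = 0.00460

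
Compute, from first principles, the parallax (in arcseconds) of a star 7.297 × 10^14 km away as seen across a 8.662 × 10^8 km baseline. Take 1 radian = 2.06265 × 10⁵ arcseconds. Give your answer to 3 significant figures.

0.245 arcsec

θ ≈ B/d = (8.662 × 10^8) / (7.297 × 10^14) = 1.1871 × 10^-6 rad.
In arcseconds: 1.1871 × 10^-6 × 206265 = 0.24486″.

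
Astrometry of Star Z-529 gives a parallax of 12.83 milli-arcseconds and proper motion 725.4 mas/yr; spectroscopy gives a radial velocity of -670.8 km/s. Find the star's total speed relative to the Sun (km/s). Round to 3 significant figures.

722 km/s

d = 1/p = 1/0.01283″ = 77.942 pc.
μ = 725.4 mas/yr = 0.7254 ″/yr.
v_t = 4.740 μ d = 4.740 × 0.7254 × 77.942 = 268 km/s.
v = √(v_r² + v_t²) = √((-670.8)² + 268²) = √521797 = 722.36 km/s.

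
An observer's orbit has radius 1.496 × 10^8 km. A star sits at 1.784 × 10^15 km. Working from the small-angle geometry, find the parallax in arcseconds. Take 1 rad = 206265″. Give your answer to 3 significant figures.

0.0173 arcsec

θ ≈ B/d = (1.496 × 10^8) / (1.784 × 10^15) = 8.3857 × 10^-8 rad.
In arcseconds: 8.3857 × 10^-8 × 206265 = 0.017297″.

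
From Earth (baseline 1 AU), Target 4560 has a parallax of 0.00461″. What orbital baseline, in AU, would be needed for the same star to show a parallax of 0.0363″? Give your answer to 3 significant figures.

7.87 AU

Parallax scales linearly with baseline: p ∝ B, so B = p_target / p_Earth × 1 AU.
B = 0.0363 / 0.00461 = 7.8742 AU.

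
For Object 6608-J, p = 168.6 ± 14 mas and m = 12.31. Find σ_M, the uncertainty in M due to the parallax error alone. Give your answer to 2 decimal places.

σ_M = 0.18 mag

M = m − 5 log₁₀ d + 5 = m + 5 log₁₀ p + 5, so ∂M/∂p = 5/(p ln 10).
σ_M = (5/ln 10) · (σ_p/p) = 2.1715 × 14/168.6 = 2.1715 × 0.083037 = 0.18031.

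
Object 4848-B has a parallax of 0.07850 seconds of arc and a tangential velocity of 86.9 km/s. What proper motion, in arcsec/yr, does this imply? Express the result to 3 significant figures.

d = 1/p = 1/0.07850″ = 12.739 pc.
μ = v_t / (4.74 d) = 86.9 / (4.74 × 12.739) = 86.9 / 60.383 = 1.4391 ″/yr.

1.44 arcsec/yr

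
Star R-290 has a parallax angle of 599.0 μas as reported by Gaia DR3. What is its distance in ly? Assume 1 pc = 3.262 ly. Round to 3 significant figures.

p = 599.0 μas = 0.0005990 arcsec.
d = 1/p = 1/0.0005990 = 1669.4 pc.
In light-years: 1669.4 × 3.262 = 5445.6 ly.

5450 ly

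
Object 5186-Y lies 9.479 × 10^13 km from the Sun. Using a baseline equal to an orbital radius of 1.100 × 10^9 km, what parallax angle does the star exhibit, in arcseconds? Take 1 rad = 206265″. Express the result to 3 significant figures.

2.39 arcsec

θ ≈ B/d = (1.100 × 10^9) / (9.479 × 10^13) = 1.1605 × 10^-5 rad.
In arcseconds: 1.1605 × 10^-5 × 206265 = 2.3937″.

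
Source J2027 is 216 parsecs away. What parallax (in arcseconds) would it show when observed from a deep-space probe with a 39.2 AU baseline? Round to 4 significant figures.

p (arcsec) = B (AU) / d (pc).
p = 39.2 / 216 = 0.18148 arcsec.

0.1815 arcsec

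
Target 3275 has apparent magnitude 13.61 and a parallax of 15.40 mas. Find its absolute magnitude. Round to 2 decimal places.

d = 1/p = 1/0.01540″ = 64.935 pc.
m − M = 5 log₁₀(64.935) − 5 = 9.0624 − 5 = 4.0624.
M = m − (m − M) = 13.61 − 4.0624 = 9.55.

M = 9.55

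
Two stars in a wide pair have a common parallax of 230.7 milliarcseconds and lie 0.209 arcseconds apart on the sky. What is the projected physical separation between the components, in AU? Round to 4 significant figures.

d = 1/p = 1/0.2307″ = 4.3346 pc.
At distance d (pc), an angle of θ arcsec spans θ·d AU: s = 0.209 × 4.3346 = 0.90593 AU.

0.9059 AU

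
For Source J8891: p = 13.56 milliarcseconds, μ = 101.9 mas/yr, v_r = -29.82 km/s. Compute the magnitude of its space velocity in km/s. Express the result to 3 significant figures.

d = 1/p = 1/0.01356″ = 73.746 pc.
μ = 101.9 mas/yr = 0.1019 ″/yr.
v_t = 4.740 μ d = 4.740 × 0.1019 × 73.746 = 35.62 km/s.
v = √(v_r² + v_t²) = √((-29.82)² + 35.62²) = √2158.02 = 46.454 km/s.

46.5 km/s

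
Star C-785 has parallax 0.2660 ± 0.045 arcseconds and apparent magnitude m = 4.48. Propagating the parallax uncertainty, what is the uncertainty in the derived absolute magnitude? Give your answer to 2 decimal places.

σ_M = 0.37 mag

M = m − 5 log₁₀ d + 5 = m + 5 log₁₀ p + 5, so ∂M/∂p = 5/(p ln 10).
σ_M = (5/ln 10) · (σ_p/p) = 2.1715 × 0.045/0.2660 = 2.1715 × 0.16917 = 0.36735.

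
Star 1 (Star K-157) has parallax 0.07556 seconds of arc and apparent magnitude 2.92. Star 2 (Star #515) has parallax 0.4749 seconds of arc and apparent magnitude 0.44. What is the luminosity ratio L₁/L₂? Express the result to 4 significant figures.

d₁ = 1/p₁ = 1/0.07556″ = 13.235 pc; d₂ = 1/p₂ = 1/0.4749″ = 2.1057 pc.
M₁ = m₁ − 5 log₁₀ d₁ + 5 = 2.92 − 5.6086 + 5 = 2.3114.
M₂ = 0.44 − 1.6170 + 5 = 3.8230.
L₁/L₂ = 10^(0.4(M₂ − M₁)) = 10^(0.4 × 1.5116) = 10^0.60464 = 4.0238.

L₁/L₂ = 4.024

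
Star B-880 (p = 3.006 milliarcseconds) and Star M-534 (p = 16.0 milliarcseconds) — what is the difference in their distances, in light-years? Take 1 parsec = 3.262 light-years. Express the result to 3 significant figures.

d_A = 1/0.003006″ = 332.67 pc; d_B = 1/0.01600″ = 62.5 pc.
|d_B − d_A| = |62.5 − 332.67| = 270.17 pc = 270.17 × 3.262 ly = 881.29 ly.

881 ly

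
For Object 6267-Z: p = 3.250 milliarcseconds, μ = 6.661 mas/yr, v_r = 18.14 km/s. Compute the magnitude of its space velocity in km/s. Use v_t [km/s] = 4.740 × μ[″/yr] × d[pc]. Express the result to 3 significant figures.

20.6 km/s

d = 1/p = 1/0.003250″ = 307.69 pc.
μ = 6.661 mas/yr = 0.006661 ″/yr.
v_t = 4.740 μ d = 4.740 × 0.006661 × 307.69 = 9.7147 km/s.
v = √(v_r² + v_t²) = √(18.14² + 9.7147²) = √423.435 = 20.578 km/s.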